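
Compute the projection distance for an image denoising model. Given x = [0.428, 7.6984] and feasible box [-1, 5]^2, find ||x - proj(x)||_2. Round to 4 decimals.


Project each component onto [-1, 5].
clip(0.428) = 0.428, clip(7.6984) = 5.0
Projection = [0.428, 5.0]
Squared diffs: [0.0, 7.2814]
Distance = sqrt(7.2814) = 2.6984


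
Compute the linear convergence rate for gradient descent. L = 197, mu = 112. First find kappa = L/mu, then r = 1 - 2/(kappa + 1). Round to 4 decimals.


Step 1: Compute the condition number.
kappa = L/mu = 197/112 = 1.7589
Step 2: Compute the convergence rate.
r = 1 - 2/(kappa + 1) = 1 - 2*mu/(L + mu) = (L - mu)/(L + mu) = 85/309 = 0.2751


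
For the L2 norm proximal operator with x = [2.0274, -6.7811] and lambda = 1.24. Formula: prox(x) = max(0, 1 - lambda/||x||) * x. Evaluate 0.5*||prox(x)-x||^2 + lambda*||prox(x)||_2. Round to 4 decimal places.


Step 1: Compute ||x||.
||x|| = 7.0777
Step 2: Compute scaling factor.
scale = max(0, 1 - 1.24/7.0777) = 0.8248
Step 3: prox(x) = [1.6722, -5.5931]
||prox(x)|| = 5.8377
Step 4: Proximal objective.
0.5*||prox-x||^2 = 0.7688
lambda*||prox|| = 7.2387
Total = 8.0075


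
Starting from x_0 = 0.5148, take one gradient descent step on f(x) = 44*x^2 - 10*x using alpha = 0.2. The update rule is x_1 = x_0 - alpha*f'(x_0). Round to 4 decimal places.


We compute the gradient at x_0 and apply the update.
f'(x) = 88*x - 10
f'(0.5148) = 88*0.5148 - 10 = 35.3024
x_1 = 0.5148 - 0.2*35.3024 = -6.5457


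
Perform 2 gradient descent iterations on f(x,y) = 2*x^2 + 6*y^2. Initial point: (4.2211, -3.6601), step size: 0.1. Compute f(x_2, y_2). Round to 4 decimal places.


Gradient descent on f(x,y) = 2*x^2 + 6*y^2.
Starting point: (4.2211, -3.6601), alpha = 0.1
Step 1: grad_x = 2*2*4.2211 = 16.8844, grad_y = 2*6*-3.6601 = -43.9212
  x_1 = 4.2211 - 0.1*16.8844 = 2.5327
  y_1 = -3.6601 - 0.1*-43.9212 = 0.732
Step 2: grad_x = 2*2*2.5327 = 10.1306, grad_y = 2*6*0.732 = 8.7842
  x_2 = 2.5327 - 0.1*10.1306 = 1.5196
  y_2 = 0.732 - 0.1*8.7842 = -0.1464
f(1.5196, -0.1464) = 2*1.5196^2 + 6*(-0.1464)^2 = 4.7469


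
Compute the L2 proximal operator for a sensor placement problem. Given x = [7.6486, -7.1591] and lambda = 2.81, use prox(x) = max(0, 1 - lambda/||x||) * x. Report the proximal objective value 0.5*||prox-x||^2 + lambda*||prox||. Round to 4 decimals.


Step 1: Compute ||x||.
||x|| = 10.4763
Step 2: Compute scaling factor.
scale = max(0, 1 - 2.81/10.4763) = 0.7318
Step 3: prox(x) = [5.5971, -5.2389]
||prox(x)|| = 7.6663
Step 4: Proximal objective.
0.5*||prox-x||^2 = 3.9481
lambda*||prox|| = 21.5423
Total = 25.4905


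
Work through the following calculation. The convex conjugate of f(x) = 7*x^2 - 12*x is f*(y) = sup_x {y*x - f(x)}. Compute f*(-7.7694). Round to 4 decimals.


f*(y) = sup_x {y*x - a*x^2 - b*x} = sup_x {(y-b)*x - a*x^2}
FOC: (y - b) - 2a*x = 0 => x* = (y - b)/(2a)
x* = (-7.7694 + 12)/(2*7) = 0.3022
f*(-7.7694) = (y-b)^2/(4a) = (-7.7694 + 12)^2/(4*7)
= 17.898/28 = 0.6392


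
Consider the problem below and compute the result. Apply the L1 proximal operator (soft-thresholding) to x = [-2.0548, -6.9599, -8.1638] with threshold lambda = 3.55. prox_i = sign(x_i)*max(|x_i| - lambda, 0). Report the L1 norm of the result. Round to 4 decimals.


Soft-thresholding with lambda = 3.55:
prox(-2.0548) = sign(-2.0548)*max(|-2.0548| - 3.55, 0) = 0.0
prox(-6.9599) = sign(-6.9599)*max(|-6.9599| - 3.55, 0) = -3.4099
prox(-8.1638) = sign(-8.1638)*max(|-8.1638| - 3.55, 0) = -4.6138
prox(x) = [0.0, -3.4099, -4.6138]
||prox(x)||_1 = 0.0 + 3.4099 + 4.6138 = 8.0237


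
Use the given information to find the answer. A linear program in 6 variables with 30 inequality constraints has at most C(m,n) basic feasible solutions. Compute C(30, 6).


Each vertex corresponds to some choice of n active constraints out of m, so the number of vertices is at most C(m, n) = m! / (n!(m-n)!).
m = 30, n = 6
Numerator: 30 * 29 * 28 * 27 * 26 * 25
Denominator: 6! = 720
C(30, 6) = 593775


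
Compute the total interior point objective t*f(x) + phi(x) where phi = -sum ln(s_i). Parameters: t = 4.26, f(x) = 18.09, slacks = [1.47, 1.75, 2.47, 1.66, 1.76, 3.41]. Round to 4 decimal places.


Step 1: Compute log-barrier.
ln values: [0.3853, 0.5596, 0.9042, 0.5068, 0.5653, 1.2267]
phi = -(0.3853 + 0.5596 + 0.9042 + 0.5068 + 0.5653 + 1.2267) = -4.1479
Step 2: Compute augmented objective.
t*f(x) = 4.26*18.09 = 77.0634
Total = 77.0634 - 4.1479 = 72.9155


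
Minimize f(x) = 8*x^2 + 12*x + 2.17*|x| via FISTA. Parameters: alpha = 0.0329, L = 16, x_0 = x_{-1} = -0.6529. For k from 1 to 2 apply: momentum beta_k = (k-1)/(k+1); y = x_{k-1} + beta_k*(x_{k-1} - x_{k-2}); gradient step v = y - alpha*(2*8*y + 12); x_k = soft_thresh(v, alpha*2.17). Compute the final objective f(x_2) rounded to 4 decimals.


FISTA on f(x) = 8*x^2 + 12*x + 2.17*|x|
L = 16, alpha = 0.0329
Iteration 1: beta = 0.0, y = -0.6529 + 0.0*(-0.6529 + 0.6529) = -0.6529
  grad(y) = 1.5536, v = y - alpha*grad = -0.704
  prox(v) = soft_thresh(-0.704, 0.0714) = -0.6326
Iteration 2: beta = 0.3333, y = -0.6326 + 0.3333*(-0.6326 + 0.6529) = -0.6259
  grad(y) = 1.9862, v = y - alpha*grad = -0.6912
  prox(v) = soft_thresh(-0.6912, 0.0714) = -0.6198
f(x_2) = 8*(-0.6198)^2 + 12*(-0.6198) + 2.17*|-0.6198| = -3.0194


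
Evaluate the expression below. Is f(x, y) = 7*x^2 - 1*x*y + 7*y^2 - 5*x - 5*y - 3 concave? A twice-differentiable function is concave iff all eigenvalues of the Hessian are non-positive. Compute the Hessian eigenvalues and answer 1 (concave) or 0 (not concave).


The Hessian of f(x,y) = 7*x^2 - 1*x*y + 7*y^2 - 5*x - 5*y - 3 is:
H = [[14, -1], [-1, 14]]
Trace = 14 + 14 = 28
Determinant = 14*14 - (-1)^2 = 195
Discriminant = (28)^2 - 4*195 = 4.0
Eigenvalues: lambda_1 = 13.0, lambda_2 = 15.0
The function is not concave.

0


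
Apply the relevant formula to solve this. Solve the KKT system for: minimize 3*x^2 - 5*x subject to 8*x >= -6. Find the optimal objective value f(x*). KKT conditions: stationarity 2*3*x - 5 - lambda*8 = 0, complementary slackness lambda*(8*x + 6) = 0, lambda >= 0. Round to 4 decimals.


Step 1: Try lambda = 0 (constraint inactive).
Stationarity: 2*3*x - 5 = 0
x* = 5/(2*3) = 5/6 = 0.8333 (rounded; the exact value 5/6 is used below)
Check constraint: 8*0.8333 = 6.6664 >= -6 -- satisfied.
Step 2: Compute optimal value.
f(x*) = 3*(5/6)^2 - 5*(5/6) = -2.0833


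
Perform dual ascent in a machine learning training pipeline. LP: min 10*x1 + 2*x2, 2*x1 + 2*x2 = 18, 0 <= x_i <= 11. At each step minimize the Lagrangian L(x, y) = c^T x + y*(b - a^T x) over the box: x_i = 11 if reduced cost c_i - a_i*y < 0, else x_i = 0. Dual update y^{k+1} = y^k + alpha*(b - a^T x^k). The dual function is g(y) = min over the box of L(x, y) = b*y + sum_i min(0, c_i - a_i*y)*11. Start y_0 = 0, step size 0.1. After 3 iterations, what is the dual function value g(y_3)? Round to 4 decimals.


Dual ascent for LP: min 10*x1 + 2*x2, 2*x1 + 2*x2 = 18, 0 <= x_i <= 11
Step 1: y^k = 0.0, reduced costs: (10.0, 2.0)
  x^k = (0.0, 0.0), subgradient = b - a^T x = 18.0
  y^{k+1} = 0.0 + 0.1*18.0 = 1.8
Step 2: y^k = 1.8, reduced costs: (6.4, -1.6)
  x^k = (0.0, 11.0), subgradient = b - a^T x = -4.0
  y^{k+1} = 1.8 + 0.1*-4.0 = 1.4
Step 3: y^k = 1.4, reduced costs: (7.2, -0.8)
  x^k = (0.0, 11.0), subgradient = b - a^T x = -4.0
  y^{k+1} = 1.4 + 0.1*-4.0 = 1.0
Dual objective at y_3 = 1.0: reduced costs (8.0, 0.0), box minimizer x = (0.0, 0.0)
g(y_3) = b*y + (c1 - a1*y)*x1 + (c2 - a2*y)*x2 = 18*1.0 + 8.0*0.0 + 0.0*0.0 = 18.0 + 0.0 + 0.0 = 18.0


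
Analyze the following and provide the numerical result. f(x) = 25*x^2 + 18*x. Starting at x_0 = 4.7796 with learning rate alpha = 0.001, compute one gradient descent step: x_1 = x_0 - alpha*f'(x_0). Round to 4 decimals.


We compute the gradient at x_0 and apply the update.
f'(x) = 50*x + 18
f'(4.7796) = 50*4.7796 + 18 = 256.98
x_1 = 4.7796 - 0.001*256.98 = 4.5226


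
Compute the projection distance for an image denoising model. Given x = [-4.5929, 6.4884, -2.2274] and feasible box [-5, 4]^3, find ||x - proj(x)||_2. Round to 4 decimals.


Project each component onto [-5, 4].
clip(-4.5929) = -4.5929, clip(6.4884) = 4.0, clip(-2.2274) = -2.2274
Projection = [-4.5929, 4.0, -2.2274]
Squared diffs: [0.0, 6.1921, 0.0]
Distance = sqrt(6.1921) = 2.4884


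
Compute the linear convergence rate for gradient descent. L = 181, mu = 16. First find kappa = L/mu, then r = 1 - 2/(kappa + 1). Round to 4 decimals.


Step 1: Compute the condition number.
kappa = L/mu = 181/16 = 11.3125
Step 2: Compute the convergence rate.
r = 1 - 2/(kappa + 1) = 1 - 2*mu/(L + mu) = (L - mu)/(L + mu) = 165/197 = 0.8376


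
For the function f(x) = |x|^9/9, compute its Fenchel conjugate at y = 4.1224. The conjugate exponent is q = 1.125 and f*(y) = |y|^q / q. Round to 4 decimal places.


The conjugate exponent q satisfies 1/p + 1/q = 1.
p = 9, so q = 9/(9 - 1) = 1.125
|y|^q = 4.1224^1.125 = 4.9209
f*(4.1224) = 4.9209 / 1.125 = 4.3741


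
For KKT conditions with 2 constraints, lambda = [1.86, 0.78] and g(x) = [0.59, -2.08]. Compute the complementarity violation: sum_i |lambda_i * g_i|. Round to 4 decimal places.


KKT complementary slackness check:
lambda_1 * g_1 = 1.86 * 0.59 = 1.0974
lambda_2 * g_2 = 0.78 * -2.08 = -1.6224
Total violation = 1.0974 + 1.6224 = 2.7198


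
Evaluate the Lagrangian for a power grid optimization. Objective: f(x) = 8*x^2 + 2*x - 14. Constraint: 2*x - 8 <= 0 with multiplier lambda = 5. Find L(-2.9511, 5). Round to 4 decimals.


Step 1: Evaluate f(x).
f(-2.9511) = 8*(-2.9511)^2 + 2*(-2.9511) - 14 = 49.7697
Step 2: Evaluate g(x).
g(-2.9511) = 2*-2.9511 - 8 = -13.9022
Step 3: Compute Lagrangian.
L = 49.7697 + 5*-13.9022 = -19.7413


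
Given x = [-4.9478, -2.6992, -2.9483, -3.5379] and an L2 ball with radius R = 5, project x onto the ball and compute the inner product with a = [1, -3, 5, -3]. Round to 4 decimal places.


Step 1: Compute ||x|| (intermediates to 6 decimals).
||x|| = sqrt((-4.9478)^2 + (-2.6992)^2 + (-2.9483)^2 + (-3.5379)^2) = 7.278435
Step 2: Project.
Since ||x|| > R, scale = R/||x|| = 5/7.278435 = 0.686961, proj(x) = scale * x
proj(x) = [-3.398946, -1.854245, -2.025367, -2.430399]
Step 3: Dot product.
a^T * proj(x) = 1*(-3.398946) - 3*(-1.854245) + 5*(-2.025367) - 3*(-2.430399) = -0.6718


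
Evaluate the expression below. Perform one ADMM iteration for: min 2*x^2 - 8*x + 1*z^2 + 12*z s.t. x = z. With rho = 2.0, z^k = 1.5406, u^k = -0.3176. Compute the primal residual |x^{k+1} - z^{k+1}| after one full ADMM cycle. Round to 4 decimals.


ADMM iteration with rho = 2.0, z^k = 1.5406, u^k = -0.3176
Step 1: x-update.
Minimize 2*x^2 - 8*x + (2.0/2)*(x - 1.5406 - 0.3176)^2
FOC: (2*2 + 2.0)*x = 8 + 2.0*(1.5406 + 0.3176)
x^{k+1} = 1.9527
Step 2: z-update.
Minimize 1*z^2 + 12*z + (2.0/2)*(1.9527 - z - 0.3176)^2
FOC: (2*1 + 2.0)*z = -12 + 2.0*(1.9527 - 0.3176)
z^{k+1} = -2.1824
Step 3: u-update.
u^{k+1} = -0.3176 + 1.9527 + 2.1824 = 3.8176
Step 4: Primal residual = |1.9527 + 2.1824| = 4.1352


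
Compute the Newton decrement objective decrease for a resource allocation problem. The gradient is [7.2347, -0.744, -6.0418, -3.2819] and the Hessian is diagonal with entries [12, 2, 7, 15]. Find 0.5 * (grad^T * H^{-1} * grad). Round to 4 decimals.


Step 1: H is diagonal, so H^(-1) * g = [0.6029, -0.372, -0.8631, -0.2188].
Step 2: g^T H^(-1) g = sum_i g_i^2 / H_ii
  = (7.2347)^2/12 + (-0.744)^2/2 + (-6.0418)^2/7 + (-3.2819)^2/15
  = 4.3617 + 0.2768 + 5.2148 + 0.7181 = 10.5713
Step 3: Objective decrease = 0.5 * g^T H^(-1) g = 5.2857


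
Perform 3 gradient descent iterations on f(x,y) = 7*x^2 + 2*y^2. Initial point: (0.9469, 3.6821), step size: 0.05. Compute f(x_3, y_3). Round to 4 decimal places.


Gradient descent on f(x,y) = 7*x^2 + 2*y^2.
Starting point: (0.9469, 3.6821), alpha = 0.05
Step 1: grad_x = 2*7*0.9469 = 13.2566, grad_y = 2*2*3.6821 = 14.7284
  x_1 = 0.9469 - 0.05*13.2566 = 0.2841
  y_1 = 3.6821 - 0.05*14.7284 = 2.9457
Step 2: grad_x = 2*7*0.2841 = 3.977, grad_y = 2*2*2.9457 = 11.7827
  x_2 = 0.2841 - 0.05*3.977 = 0.0852
  y_2 = 2.9457 - 0.05*11.7827 = 2.3565
Step 3: grad_x = 2*7*0.0852 = 1.1931, grad_y = 2*2*2.3565 = 9.4262
  x_3 = 0.0852 - 0.05*1.1931 = 0.0256
  y_3 = 2.3565 - 0.05*9.4262 = 1.8852
f(0.0256, 1.8852) = 7*0.0256^2 + 2*1.8852^2 = 7.1128


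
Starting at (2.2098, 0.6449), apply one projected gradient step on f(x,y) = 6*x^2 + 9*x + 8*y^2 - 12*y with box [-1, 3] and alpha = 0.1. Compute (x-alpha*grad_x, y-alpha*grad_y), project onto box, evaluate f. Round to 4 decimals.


Step 1: Compute gradient at (2.2098, 0.6449).
grad_x = 2*6*2.2098 + 9 = 35.5176
grad_y = 2*8*0.6449 - 12 = -1.6816
Step 2: Gradient step.
x_raw = 2.2098 - 0.1*35.5176 = -1.342
y_raw = 0.6449 - 0.1*-1.6816 = 0.8131
Step 3: Project onto [-1, 3].
x_proj = clip(-1.342) = -1.0
y_proj = clip(0.8131) = 0.8131
Step 4: Evaluate f.
f(-1.0, 0.8131) = -7.4682


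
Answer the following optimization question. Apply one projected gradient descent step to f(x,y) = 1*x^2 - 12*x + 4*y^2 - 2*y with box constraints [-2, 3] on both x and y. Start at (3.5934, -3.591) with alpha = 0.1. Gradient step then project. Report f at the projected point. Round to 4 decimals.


Step 1: Compute gradient at (3.5934, -3.591).
grad_x = 2*1*3.5934 - 12 = -4.8132
grad_y = 2*4*-3.591 - 2 = -30.728
Step 2: Gradient step.
x_raw = 3.5934 - 0.1*-4.8132 = 4.0747
y_raw = -3.591 - 0.1*-30.728 = -0.5182
Step 3: Project onto [-2, 3].
x_proj = clip(4.0747) = 3.0
y_proj = clip(-0.5182) = -0.5182
Step 4: Evaluate f.
f(3.0, -0.5182) = -24.8895


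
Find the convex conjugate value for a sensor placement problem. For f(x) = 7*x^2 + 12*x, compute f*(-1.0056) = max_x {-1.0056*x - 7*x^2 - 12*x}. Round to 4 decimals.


f*(y) = sup_x {y*x - a*x^2 - b*x} = sup_x {(y-b)*x - a*x^2}
FOC: (y - b) - 2a*x = 0 => x* = (y - b)/(2a)
x* = (-1.0056 - 12)/(2*7) = -0.929
f*(-1.0056) = (y-b)^2/(4a) = (-1.0056 - 12)^2/(4*7)
= 169.1456/28 = 6.0409


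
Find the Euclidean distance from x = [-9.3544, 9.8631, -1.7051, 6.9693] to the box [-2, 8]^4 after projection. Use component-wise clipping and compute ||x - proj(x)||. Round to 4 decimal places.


Project each component onto [-2, 8].
clip(-9.3544) = -2.0, clip(9.8631) = 8.0, clip(-1.7051) = -1.7051, clip(6.9693) = 6.9693
Projection = [-2.0, 8.0, -1.7051, 6.9693]
Squared diffs: [54.0872, 3.4711, 0.0, 0.0]
Distance = sqrt(57.5583) = 7.5867


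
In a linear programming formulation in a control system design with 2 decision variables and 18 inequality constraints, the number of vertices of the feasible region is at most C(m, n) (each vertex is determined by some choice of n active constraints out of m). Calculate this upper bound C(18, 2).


Each vertex corresponds to some choice of n active constraints out of m, so the number of vertices is at most C(m, n) = m! / (n!(m-n)!).
m = 18, n = 2
Numerator: 18 * 17
Denominator: 2! = 2
C(18, 2) = 153


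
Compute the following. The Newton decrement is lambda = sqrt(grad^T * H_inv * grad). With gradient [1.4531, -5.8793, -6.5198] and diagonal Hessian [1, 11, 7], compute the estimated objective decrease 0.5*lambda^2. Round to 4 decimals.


Step 1: H is diagonal, so H^(-1) * g = [1.4531, -0.5345, -0.9314].
Step 2: g^T H^(-1) g = sum_i g_i^2 / H_ii
  = (1.4531)^2/1 + (-5.8793)^2/11 + (-6.5198)^2/7
  = 2.1115 + 3.1424 + 6.0725 = 11.3264
Step 3: Objective decrease = 0.5 * g^T H^(-1) g = 5.6632


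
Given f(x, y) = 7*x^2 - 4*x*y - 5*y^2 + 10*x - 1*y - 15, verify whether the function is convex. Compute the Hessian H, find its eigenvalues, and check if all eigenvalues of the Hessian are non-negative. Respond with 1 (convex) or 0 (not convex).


The Hessian of f(x,y) = 7*x^2 - 4*x*y - 5*y^2 + 10*x - 1*y - 15 is:
H = [[14, -4], [-4, -10]]
Trace = 14 - 10 = 4
Determinant = 14*-10 - (-4)^2 = -156
Discriminant = (4)^2 - 4*-156 = 640.0
Eigenvalues: lambda_1 = -10.6491, lambda_2 = 14.6491
The function is not convex.

0


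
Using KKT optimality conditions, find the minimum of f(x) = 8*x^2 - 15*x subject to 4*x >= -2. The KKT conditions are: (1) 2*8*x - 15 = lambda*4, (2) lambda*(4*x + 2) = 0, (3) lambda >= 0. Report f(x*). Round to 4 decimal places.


Step 1: Try lambda = 0 (constraint inactive).
Stationarity: 2*8*x - 15 = 0
x* = 15/(2*8) = 0.9375
Check constraint: 4*0.9375 = 3.75 >= -2 -- satisfied.
Step 2: Compute optimal value.
f(x*) = 8*0.9375^2 - 15*0.9375 = -7.0313


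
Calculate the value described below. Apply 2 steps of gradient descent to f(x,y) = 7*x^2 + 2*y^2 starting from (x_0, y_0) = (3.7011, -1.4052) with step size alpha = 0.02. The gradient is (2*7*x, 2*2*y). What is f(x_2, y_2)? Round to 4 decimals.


Gradient descent on f(x,y) = 7*x^2 + 2*y^2.
Starting point: (3.7011, -1.4052), alpha = 0.02
Step 1: grad_x = 2*7*3.7011 = 51.8154, grad_y = 2*2*-1.4052 = -5.6208
  x_1 = 3.7011 - 0.02*51.8154 = 2.6648
  y_1 = -1.4052 - 0.02*-5.6208 = -1.2928
Step 2: grad_x = 2*7*2.6648 = 37.3071, grad_y = 2*2*-1.2928 = -5.1711
  x_2 = 2.6648 - 0.02*37.3071 = 1.9187
  y_2 = -1.2928 - 0.02*-5.1711 = -1.1894
f(1.9187, -1.1894) = 7*1.9187^2 + 2*(-1.1894)^2 = 28.5977


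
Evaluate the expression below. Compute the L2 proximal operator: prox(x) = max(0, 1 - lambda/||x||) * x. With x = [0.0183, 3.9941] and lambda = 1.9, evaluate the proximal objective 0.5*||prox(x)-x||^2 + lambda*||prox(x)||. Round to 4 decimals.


Step 1: Compute ||x||.
||x|| = 3.9941
Step 2: Compute scaling factor.
scale = max(0, 1 - 1.9/3.9941) = 0.5243
Step 3: prox(x) = [0.0096, 2.0941]
||prox(x)|| = 2.0941
Step 4: Proximal objective.
0.5*||prox-x||^2 = 1.805
lambda*||prox|| = 3.9788
Total = 5.7839


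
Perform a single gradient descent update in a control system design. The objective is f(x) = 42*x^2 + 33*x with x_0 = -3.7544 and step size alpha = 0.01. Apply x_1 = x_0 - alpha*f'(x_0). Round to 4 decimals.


We compute the gradient at x_0 and apply the update.
f'(x) = 84*x + 33
f'(-3.7544) = 84*-3.7544 + 33 = -282.3696
x_1 = -3.7544 - 0.01*-282.3696 = -0.9307


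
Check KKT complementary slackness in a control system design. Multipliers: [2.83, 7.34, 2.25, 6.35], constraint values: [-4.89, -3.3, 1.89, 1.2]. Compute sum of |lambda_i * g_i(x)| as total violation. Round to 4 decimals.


KKT complementary slackness check:
lambda_1 * g_1 = 2.83 * -4.89 = -13.8387
lambda_2 * g_2 = 7.34 * -3.3 = -24.222
lambda_3 * g_3 = 2.25 * 1.89 = 4.2525
lambda_4 * g_4 = 6.35 * 1.2 = 7.62
Total violation = 13.8387 + 24.222 + 4.2525 + 7.62 = 49.9332


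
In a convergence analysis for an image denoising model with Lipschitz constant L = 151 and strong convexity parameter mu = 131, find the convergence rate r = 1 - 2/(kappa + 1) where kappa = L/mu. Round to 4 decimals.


Step 1: Compute the condition number.
kappa = L/mu = 151/131 = 1.1527
Step 2: Compute the convergence rate.
r = 1 - 2/(kappa + 1) = 1 - 2*mu/(L + mu) = (L - mu)/(L + mu) = 20/282 = 0.0709


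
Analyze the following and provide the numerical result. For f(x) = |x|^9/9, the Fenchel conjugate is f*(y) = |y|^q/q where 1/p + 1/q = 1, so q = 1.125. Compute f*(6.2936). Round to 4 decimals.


The conjugate exponent q satisfies 1/p + 1/q = 1.
p = 9, so q = 9/(9 - 1) = 1.125
|y|^q = 6.2936^1.125 = 7.9207
f*(6.2936) = 7.9207 / 1.125 = 7.0406


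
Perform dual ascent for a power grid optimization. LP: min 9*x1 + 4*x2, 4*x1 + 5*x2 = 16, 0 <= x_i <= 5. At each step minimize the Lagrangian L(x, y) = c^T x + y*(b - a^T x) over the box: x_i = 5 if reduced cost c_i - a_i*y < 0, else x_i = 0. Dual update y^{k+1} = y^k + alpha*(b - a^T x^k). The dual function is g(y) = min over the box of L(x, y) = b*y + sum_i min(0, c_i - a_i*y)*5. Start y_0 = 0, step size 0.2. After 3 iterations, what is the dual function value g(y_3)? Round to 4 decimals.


Dual ascent for LP: min 9*x1 + 4*x2, 4*x1 + 5*x2 = 16, 0 <= x_i <= 5
Step 1: y^k = 0.0, reduced costs: (9.0, 4.0)
  x^k = (0.0, 0.0), subgradient = b - a^T x = 16.0
  y^{k+1} = 0.0 + 0.2*16.0 = 3.2
Step 2: y^k = 3.2, reduced costs: (-3.8, -12.0)
  x^k = (5.0, 5.0), subgradient = b - a^T x = -29.0
  y^{k+1} = 3.2 + 0.2*-29.0 = -2.6
Step 3: y^k = -2.6, reduced costs: (19.4, 17.0)
  x^k = (0.0, 0.0), subgradient = b - a^T x = 16.0
  y^{k+1} = -2.6 + 0.2*16.0 = 0.6
Dual objective at y_3 = 0.6: reduced costs (6.6, 1.0), box minimizer x = (0.0, 0.0)
g(y_3) = b*y + (c1 - a1*y)*x1 + (c2 - a2*y)*x2 = 16*0.6 + 6.6*0.0 + 1.0*0.0 = 9.6 + 0.0 + 0.0 = 9.6


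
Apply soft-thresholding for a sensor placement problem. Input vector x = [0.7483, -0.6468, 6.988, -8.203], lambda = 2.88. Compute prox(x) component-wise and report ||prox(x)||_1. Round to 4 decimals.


Soft-thresholding with lambda = 2.88:
prox(0.7483) = sign(0.7483)*max(|0.7483| - 2.88, 0) = 0.0
prox(-0.6468) = sign(-0.6468)*max(|-0.6468| - 2.88, 0) = 0.0
prox(6.988) = sign(6.988)*max(|6.988| - 2.88, 0) = 4.108
prox(-8.203) = sign(-8.203)*max(|-8.203| - 2.88, 0) = -5.323
prox(x) = [0.0, 0.0, 4.108, -5.323]
||prox(x)||_1 = 0.0 + 0.0 + 4.108 + 5.323 = 9.431


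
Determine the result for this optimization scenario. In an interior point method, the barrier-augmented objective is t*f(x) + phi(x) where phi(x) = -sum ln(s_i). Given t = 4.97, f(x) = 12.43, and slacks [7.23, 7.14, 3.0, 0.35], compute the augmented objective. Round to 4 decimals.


Step 1: Compute log-barrier.
ln values: [1.9782, 1.9657, 1.0986, -1.0498]
phi = -(1.9782 + 1.9657 + 1.0986 - 1.0498) = -3.9927
Step 2: Compute augmented objective.
t*f(x) = 4.97*12.43 = 61.7771
Total = 61.7771 - 3.9927 = 57.7844


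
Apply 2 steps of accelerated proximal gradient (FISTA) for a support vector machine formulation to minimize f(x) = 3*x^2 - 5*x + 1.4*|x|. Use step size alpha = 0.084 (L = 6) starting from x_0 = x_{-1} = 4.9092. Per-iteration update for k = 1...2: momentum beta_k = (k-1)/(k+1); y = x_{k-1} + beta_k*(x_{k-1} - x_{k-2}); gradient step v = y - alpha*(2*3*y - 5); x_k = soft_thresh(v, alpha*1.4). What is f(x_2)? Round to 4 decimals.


FISTA on f(x) = 3*x^2 - 5*x + 1.4*|x|
L = 6, alpha = 0.084
Iteration 1: beta = 0.0, y = 4.9092 + 0.0*(4.9092 - 4.9092) = 4.9092
  grad(y) = 24.4552, v = y - alpha*grad = 2.855
  prox(v) = soft_thresh(2.855, 0.1176) = 2.7374
Iteration 2: beta = 0.3333, y = 2.7374 + 0.3333*(2.7374 - 4.9092) = 2.0134
  grad(y) = 7.0805, v = y - alpha*grad = 1.4187
  prox(v) = soft_thresh(1.4187, 0.1176) = 1.3011
f(x_2) = 3*1.3011^2 - 5*1.3011 + 1.4*|1.3011| = 0.3944


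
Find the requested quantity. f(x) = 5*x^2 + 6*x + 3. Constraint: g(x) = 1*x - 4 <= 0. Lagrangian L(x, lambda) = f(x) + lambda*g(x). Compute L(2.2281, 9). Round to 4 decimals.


Step 1: Evaluate f(x).
f(2.2281) = 5*2.2281^2 + 6*2.2281 + 3 = 41.1907
Step 2: Evaluate g(x).
g(2.2281) = 1*2.2281 - 4 = -1.7719
Step 3: Compute Lagrangian.
L = 41.1907 + 9*-1.7719 = 25.2436


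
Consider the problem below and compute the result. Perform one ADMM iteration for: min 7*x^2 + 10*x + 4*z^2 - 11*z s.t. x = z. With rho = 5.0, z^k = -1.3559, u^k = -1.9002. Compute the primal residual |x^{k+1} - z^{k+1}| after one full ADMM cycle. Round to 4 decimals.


ADMM iteration with rho = 5.0, z^k = -1.3559, u^k = -1.9002
Step 1: x-update.
Minimize 7*x^2 + 10*x + (5.0/2)*(x + 1.3559 - 1.9002)^2
FOC: (2*7 + 5.0)*x = -10 + 5.0*(-1.3559 + 1.9002)
x^{k+1} = -0.3831
Step 2: z-update.
Minimize 4*z^2 - 11*z + (5.0/2)*(-0.3831 - z - 1.9002)^2
FOC: (2*4 + 5.0)*z = 11 + 5.0*(-0.3831 - 1.9002)
z^{k+1} = -0.032
Step 3: u-update.
u^{k+1} = -1.9002 - 0.3831 + 0.032 = -2.2512
Step 4: Primal residual = |-0.3831 + 0.032| = 0.351


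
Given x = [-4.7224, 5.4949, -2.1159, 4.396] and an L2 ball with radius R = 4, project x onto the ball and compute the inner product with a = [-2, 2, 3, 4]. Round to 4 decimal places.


Step 1: Compute ||x|| (intermediates to 6 decimals).
||x|| = sqrt((-4.7224)^2 + 5.4949^2 + (-2.1159)^2 + 4.396^2) = 8.734806
Step 2: Project.
Since ||x|| > R, scale = R/||x|| = 4/8.734806 = 0.457938, proj(x) = scale * x
proj(x) = [-2.162566, 2.516324, -0.968951, 2.013095]
Step 3: Dot product.
a^T * proj(x) = -2*(-2.162566) + 2*2.516324 + 3*(-0.968951) + 4*2.013095 = 14.5033


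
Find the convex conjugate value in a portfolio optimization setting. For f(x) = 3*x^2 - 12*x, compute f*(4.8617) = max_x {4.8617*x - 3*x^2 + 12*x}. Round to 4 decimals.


f*(y) = sup_x {y*x - a*x^2 - b*x} = sup_x {(y-b)*x - a*x^2}
FOC: (y - b) - 2a*x = 0 => x* = (y - b)/(2a)
x* = (4.8617 + 12)/(2*3) = 2.8103
f*(4.8617) = (y-b)^2/(4a) = (4.8617 + 12)^2/(4*3)
= 284.3169/12 = 23.6931


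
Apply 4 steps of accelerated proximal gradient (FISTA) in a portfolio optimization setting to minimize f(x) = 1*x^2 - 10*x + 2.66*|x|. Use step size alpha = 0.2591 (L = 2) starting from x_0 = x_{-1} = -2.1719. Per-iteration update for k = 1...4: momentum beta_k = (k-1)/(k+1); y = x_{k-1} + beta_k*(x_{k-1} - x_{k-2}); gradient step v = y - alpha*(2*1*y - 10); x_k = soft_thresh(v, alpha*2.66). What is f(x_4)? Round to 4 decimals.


FISTA on f(x) = 1*x^2 - 10*x + 2.66*|x|
L = 2, alpha = 0.2591
Iteration 1: beta = 0.0, y = -2.1719 + 0.0*(-2.1719 + 2.1719) = -2.1719
  grad(y) = -14.3438, v = y - alpha*grad = 1.5446
  prox(v) = soft_thresh(1.5446, 0.6892) = 0.8554
Iteration 2: beta = 0.3333, y = 0.8554 + 0.3333*(0.8554 + 2.1719) = 1.8645
  grad(y) = -6.2711, v = y - alpha*grad = 3.4893
  prox(v) = soft_thresh(3.4893, 0.6892) = 2.8001
Iteration 3: beta = 0.5, y = 2.8001 + 0.5*(2.8001 - 0.8554) = 3.7725
  grad(y) = -2.4551, v = y - alpha*grad = 4.4086
  prox(v) = soft_thresh(4.4086, 0.6892) = 3.7194
Iteration 4: beta = 0.6, y = 3.7194 + 0.6*(3.7194 - 2.8001) = 4.2709
  grad(y) = -1.4582, v = y - alpha*grad = 4.6487
  prox(v) = soft_thresh(4.6487, 0.6892) = 3.9595
f(x_4) = 1*3.9595^2 - 10*3.9595 + 2.66*|3.9595| = -13.3851


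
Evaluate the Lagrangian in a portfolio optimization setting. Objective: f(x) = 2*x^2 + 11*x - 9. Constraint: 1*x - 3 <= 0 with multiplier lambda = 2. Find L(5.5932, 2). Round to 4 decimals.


Step 1: Evaluate f(x).
f(5.5932) = 2*5.5932^2 + 11*5.5932 - 9 = 115.093
Step 2: Evaluate g(x).
g(5.5932) = 1*5.5932 - 3 = 2.5932
Step 3: Compute Lagrangian.
L = 115.093 + 2*2.5932 = 120.2794


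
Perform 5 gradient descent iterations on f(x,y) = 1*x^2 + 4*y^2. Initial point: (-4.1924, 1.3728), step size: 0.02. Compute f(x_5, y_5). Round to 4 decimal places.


Gradient descent on f(x,y) = 1*x^2 + 4*y^2.
Starting point: (-4.1924, 1.3728), alpha = 0.02
Step 1: grad_x = 2*1*-4.1924 = -8.3848, grad_y = 2*4*1.3728 = 10.9824
  x_1 = -4.1924 - 0.02*-8.3848 = -4.0247
  y_1 = 1.3728 - 0.02*10.9824 = 1.1532
Step 2: grad_x = 2*1*-4.0247 = -8.0494, grad_y = 2*4*1.1532 = 9.2252
  x_2 = -4.0247 - 0.02*-8.0494 = -3.8637
  y_2 = 1.1532 - 0.02*9.2252 = 0.9686
Step 3: grad_x = 2*1*-3.8637 = -7.7274, grad_y = 2*4*0.9686 = 7.7492
  x_3 = -3.8637 - 0.02*-7.7274 = -3.7092
  y_3 = 0.9686 - 0.02*7.7492 = 0.8137
Step 4: grad_x = 2*1*-3.7092 = -7.4183, grad_y = 2*4*0.8137 = 6.5093
  x_4 = -3.7092 - 0.02*-7.4183 = -3.5608
  y_4 = 0.8137 - 0.02*6.5093 = 0.6835
Step 5: grad_x = 2*1*-3.5608 = -7.1216, grad_y = 2*4*0.6835 = 5.4678
  x_5 = -3.5608 - 0.02*-7.1216 = -3.4184
  y_5 = 0.6835 - 0.02*5.4678 = 0.5741
f(-3.4184, 0.5741) = 1*(-3.4184)^2 + 4*0.5741^2 = 13.0037


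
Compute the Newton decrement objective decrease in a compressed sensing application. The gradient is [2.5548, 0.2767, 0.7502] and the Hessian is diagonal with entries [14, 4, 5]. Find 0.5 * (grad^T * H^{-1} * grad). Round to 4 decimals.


Step 1: H is diagonal, so H^(-1) * g = [0.1825, 0.0692, 0.15].
Step 2: g^T H^(-1) g = sum_i g_i^2 / H_ii
  = (2.5548)^2/14 + (0.2767)^2/4 + (0.7502)^2/5
  = 0.4662 + 0.0191 + 0.1126 = 0.5979
Step 3: Objective decrease = 0.5 * g^T H^(-1) g = 0.299


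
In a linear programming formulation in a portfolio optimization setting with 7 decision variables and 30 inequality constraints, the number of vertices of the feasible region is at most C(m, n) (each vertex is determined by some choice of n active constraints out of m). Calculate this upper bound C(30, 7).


Each vertex corresponds to some choice of n active constraints out of m, so the number of vertices is at most C(m, n) = m! / (n!(m-n)!).
m = 30, n = 7
Numerator: 30 * 29 * 28 * 27 * 26 * 25 * 24
Denominator: 7! = 5040
C(30, 7) = 2035800


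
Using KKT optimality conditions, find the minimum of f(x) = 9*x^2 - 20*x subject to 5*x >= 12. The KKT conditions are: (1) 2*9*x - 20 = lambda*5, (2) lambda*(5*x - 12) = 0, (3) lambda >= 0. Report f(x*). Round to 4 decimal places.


Step 1: Try lambda = 0 (constraint inactive).
x_unc = 20/(2*9) = 1.1111
Check: 5*1.1111 = 5.5555 < 12 -- violated!
Step 2: Constraint must be active: 5*x = 12
x* = 12/5 = 2.4
lambda = (2*9*2.4 - 20)/5 = 4.64
Step 3: Compute optimal value.
f(x*) = 9*2.4^2 - 20*2.4 = 3.84


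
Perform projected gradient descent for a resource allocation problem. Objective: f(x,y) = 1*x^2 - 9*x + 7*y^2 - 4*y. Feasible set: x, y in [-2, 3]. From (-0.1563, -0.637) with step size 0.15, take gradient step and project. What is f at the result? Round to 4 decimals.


Step 1: Compute gradient at (-0.1563, -0.637).
grad_x = 2*1*-0.1563 - 9 = -9.3126
grad_y = 2*7*-0.637 - 4 = -12.918
Step 2: Gradient step.
x_raw = -0.1563 - 0.15*-9.3126 = 1.2406
y_raw = -0.637 - 0.15*-12.918 = 1.3007
Step 3: Project onto [-2, 3].
x_proj = clip(1.2406) = 1.2406
y_proj = clip(1.3007) = 1.3007
Step 4: Evaluate f.
f(1.2406, 1.3007) = -2.9863


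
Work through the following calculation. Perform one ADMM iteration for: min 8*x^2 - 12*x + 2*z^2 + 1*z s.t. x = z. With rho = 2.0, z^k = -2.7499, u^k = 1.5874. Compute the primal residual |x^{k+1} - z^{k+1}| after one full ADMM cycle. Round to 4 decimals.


ADMM iteration with rho = 2.0, z^k = -2.7499, u^k = 1.5874
Step 1: x-update.
Minimize 8*x^2 - 12*x + (2.0/2)*(x + 2.7499 + 1.5874)^2
FOC: (2*8 + 2.0)*x = 12 + 2.0*(-2.7499 - 1.5874)
x^{k+1} = 0.1847
Step 2: z-update.
Minimize 2*z^2 + 1*z + (2.0/2)*(0.1847 - z + 1.5874)^2
FOC: (2*2 + 2.0)*z = -1 + 2.0*(0.1847 + 1.5874)
z^{k+1} = 0.424
Step 3: u-update.
u^{k+1} = 1.5874 + 0.1847 - 0.424 = 1.3481
Step 4: Primal residual = |0.1847 - 0.424| = 0.2393


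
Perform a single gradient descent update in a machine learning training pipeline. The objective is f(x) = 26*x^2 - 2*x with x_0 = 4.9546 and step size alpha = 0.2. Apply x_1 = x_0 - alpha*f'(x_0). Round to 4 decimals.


We compute the gradient at x_0 and apply the update.
f'(x) = 52*x - 2
f'(4.9546) = 52*4.9546 - 2 = 255.6392
x_1 = 4.9546 - 0.2*255.6392 = -46.1732


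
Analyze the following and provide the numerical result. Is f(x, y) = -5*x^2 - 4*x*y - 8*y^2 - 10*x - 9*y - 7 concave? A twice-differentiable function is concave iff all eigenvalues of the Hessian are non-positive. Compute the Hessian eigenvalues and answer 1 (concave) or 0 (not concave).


The Hessian of f(x,y) = -5*x^2 - 4*x*y - 8*y^2 - 10*x - 9*y - 7 is:
H = [[-10, -4], [-4, -16]]
Trace = -10 - 16 = -26
Determinant = -10*-16 - (-4)^2 = 144
Discriminant = (-26)^2 - 4*144 = 100.0
Eigenvalues: lambda_1 = -18.0, lambda_2 = -8.0
The function is concave.

1


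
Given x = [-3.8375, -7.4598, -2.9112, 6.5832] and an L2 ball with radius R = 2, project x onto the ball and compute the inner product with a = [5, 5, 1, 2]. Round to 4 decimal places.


Step 1: Compute ||x|| (intermediates to 6 decimals).
||x|| = sqrt((-3.8375)^2 + (-7.4598)^2 + (-2.9112)^2 + 6.5832^2) = 11.053897
Step 2: Project.
Since ||x|| > R, scale = R/||x|| = 2/11.053897 = 0.180932, proj(x) = scale * x
proj(x) = [-0.694327, -1.349717, -0.526729, 1.191112]
Step 3: Dot product.
a^T * proj(x) = 5*(-0.694327) + 5*(-1.349717) + 1*(-0.526729) + 2*1.191112 = -8.3647


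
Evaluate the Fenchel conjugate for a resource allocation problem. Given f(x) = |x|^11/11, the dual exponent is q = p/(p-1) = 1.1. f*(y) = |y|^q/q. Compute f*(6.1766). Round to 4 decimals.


The conjugate exponent q satisfies 1/p + 1/q = 1.
p = 11, so q = 11/(11 - 1) = 1.1
|y|^q = 6.1766^1.1 = 7.4101
f*(6.1766) = 7.4101 / 1.1 = 6.7365


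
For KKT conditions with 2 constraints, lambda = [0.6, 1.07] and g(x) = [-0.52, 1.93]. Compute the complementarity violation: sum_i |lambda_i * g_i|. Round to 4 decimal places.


KKT complementary slackness check:
lambda_1 * g_1 = 0.6 * -0.52 = -0.312
lambda_2 * g_2 = 1.07 * 1.93 = 2.0651
Total violation = 0.312 + 2.0651 = 2.3771


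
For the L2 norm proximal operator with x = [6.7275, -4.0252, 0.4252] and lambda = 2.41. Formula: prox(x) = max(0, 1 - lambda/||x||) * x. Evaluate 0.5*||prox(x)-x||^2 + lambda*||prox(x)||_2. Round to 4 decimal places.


Step 1: Compute ||x||.
||x|| = 7.8513
Step 2: Compute scaling factor.
scale = max(0, 1 - 2.41/7.8513) = 0.693
Step 3: prox(x) = [4.6624, -2.7896, 0.2947]
||prox(x)|| = 5.4413
Step 4: Proximal objective.
0.5*||prox-x||^2 = 2.9041
lambda*||prox|| = 13.1135
Total = 16.0175


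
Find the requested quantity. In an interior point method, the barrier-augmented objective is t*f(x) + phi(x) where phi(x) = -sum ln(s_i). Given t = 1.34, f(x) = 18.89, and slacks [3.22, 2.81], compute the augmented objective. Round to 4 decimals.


Step 1: Compute log-barrier.
ln values: [1.1694, 1.0332]
phi = -(1.1694 + 1.0332) = -2.2026
Step 2: Compute augmented objective.
t*f(x) = 1.34*18.89 = 25.3126
Total = 25.3126 - 2.2026 = 23.11


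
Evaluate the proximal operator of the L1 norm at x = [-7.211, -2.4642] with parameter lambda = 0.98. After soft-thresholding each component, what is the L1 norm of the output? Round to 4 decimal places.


Soft-thresholding with lambda = 0.98:
prox(-7.211) = sign(-7.211)*max(|-7.211| - 0.98, 0) = -6.231
prox(-2.4642) = sign(-2.4642)*max(|-2.4642| - 0.98, 0) = -1.4842
prox(x) = [-6.231, -1.4842]
||prox(x)||_1 = 6.231 + 1.4842 = 7.7152


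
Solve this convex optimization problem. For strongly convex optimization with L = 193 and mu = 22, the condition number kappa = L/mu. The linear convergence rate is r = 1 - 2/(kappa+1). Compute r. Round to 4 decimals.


Step 1: Compute the condition number.
kappa = L/mu = 193/22 = 8.7727
Step 2: Compute the convergence rate.
r = 1 - 2/(kappa + 1) = 1 - 2*mu/(L + mu) = (L - mu)/(L + mu) = 171/215 = 0.7953


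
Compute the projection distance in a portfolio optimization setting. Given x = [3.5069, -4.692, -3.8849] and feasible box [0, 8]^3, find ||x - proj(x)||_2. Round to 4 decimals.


Project each component onto [0, 8].
clip(3.5069) = 3.5069, clip(-4.692) = 0.0, clip(-3.8849) = 0.0
Projection = [3.5069, 0.0, 0.0]
Squared diffs: [0.0, 22.0149, 15.0924]
Distance = sqrt(37.1073) = 6.0916


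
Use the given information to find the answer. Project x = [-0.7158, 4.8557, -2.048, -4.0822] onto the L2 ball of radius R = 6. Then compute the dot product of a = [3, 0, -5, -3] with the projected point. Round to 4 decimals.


Step 1: Compute ||x|| (intermediates to 6 decimals).
||x|| = sqrt((-0.7158)^2 + 4.8557^2 + (-2.048)^2 + (-4.0822)^2) = 6.704391
Step 2: Project.
Since ||x|| > R, scale = R/||x|| = 6/6.704391 = 0.894936, proj(x) = scale * x
proj(x) = [-0.640595, 4.345541, -1.832829, -3.653308]
Step 3: Dot product.
a^T * proj(x) = 3*(-0.640595) + 0*4.345541 - 5*(-1.832829) - 3*(-3.653308) = 18.2023


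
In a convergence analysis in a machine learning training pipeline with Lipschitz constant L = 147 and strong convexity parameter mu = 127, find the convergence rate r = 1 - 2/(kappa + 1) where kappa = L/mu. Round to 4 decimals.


Step 1: Compute the condition number.
kappa = L/mu = 147/127 = 1.1575
Step 2: Compute the convergence rate.
r = 1 - 2/(kappa + 1) = 1 - 2*mu/(L + mu) = (L - mu)/(L + mu) = 20/274 = 0.073


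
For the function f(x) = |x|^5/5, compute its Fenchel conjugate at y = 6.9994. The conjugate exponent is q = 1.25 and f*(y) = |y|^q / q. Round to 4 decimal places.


The conjugate exponent q satisfies 1/p + 1/q = 1.
p = 5, so q = 5/(5 - 1) = 1.25
|y|^q = 6.9994^1.25 = 11.3848
f*(6.9994) = 11.3848 / 1.25 = 9.1079


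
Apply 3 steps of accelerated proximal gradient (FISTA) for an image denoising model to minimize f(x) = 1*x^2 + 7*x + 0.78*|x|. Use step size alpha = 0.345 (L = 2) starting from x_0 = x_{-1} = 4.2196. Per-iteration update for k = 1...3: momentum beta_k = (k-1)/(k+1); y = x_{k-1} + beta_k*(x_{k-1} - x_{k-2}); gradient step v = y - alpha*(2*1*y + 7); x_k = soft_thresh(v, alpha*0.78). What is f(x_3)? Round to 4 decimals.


FISTA on f(x) = 1*x^2 + 7*x + 0.78*|x|
L = 2, alpha = 0.345
Iteration 1: beta = 0.0, y = 4.2196 + 0.0*(4.2196 - 4.2196) = 4.2196
  grad(y) = 15.4392, v = y - alpha*grad = -1.1069
  prox(v) = soft_thresh(-1.1069, 0.2691) = -0.8378
Iteration 2: beta = 0.3333, y = -0.8378 + 0.3333*(-0.8378 - 4.2196) = -2.5236
  grad(y) = 1.9527, v = y - alpha*grad = -3.1973
  prox(v) = soft_thresh(-3.1973, 0.2691) = -2.9282
Iteration 3: beta = 0.5, y = -2.9282 + 0.5*(-2.9282 + 0.8378) = -3.9734
  grad(y) = -0.9469, v = y - alpha*grad = -3.6468
  prox(v) = soft_thresh(-3.6468, 0.2691) = -3.3777
f(x_3) = 1*(-3.3777)^2 + 7*(-3.3777) + 0.78*|-3.3777| = -9.6005


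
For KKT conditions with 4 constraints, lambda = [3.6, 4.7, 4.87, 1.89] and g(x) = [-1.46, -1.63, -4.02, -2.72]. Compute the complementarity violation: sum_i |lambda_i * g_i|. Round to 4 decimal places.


KKT complementary slackness check:
lambda_1 * g_1 = 3.6 * -1.46 = -5.256
lambda_2 * g_2 = 4.7 * -1.63 = -7.661
lambda_3 * g_3 = 4.87 * -4.02 = -19.5774
lambda_4 * g_4 = 1.89 * -2.72 = -5.1408
Total violation = 5.256 + 7.661 + 19.5774 + 5.1408 = 37.6352


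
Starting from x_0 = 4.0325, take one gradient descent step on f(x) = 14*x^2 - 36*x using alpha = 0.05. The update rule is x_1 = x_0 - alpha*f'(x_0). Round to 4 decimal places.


We compute the gradient at x_0 and apply the update.
f'(x) = 28*x - 36
f'(4.0325) = 28*4.0325 - 36 = 76.91
x_1 = 4.0325 - 0.05*76.91 = 0.187


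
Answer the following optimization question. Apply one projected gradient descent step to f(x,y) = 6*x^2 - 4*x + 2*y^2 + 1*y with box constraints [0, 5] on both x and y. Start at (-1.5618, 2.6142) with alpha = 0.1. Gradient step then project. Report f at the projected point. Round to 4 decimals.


Step 1: Compute gradient at (-1.5618, 2.6142).
grad_x = 2*6*-1.5618 - 4 = -22.7416
grad_y = 2*2*2.6142 + 1 = 11.4568
Step 2: Gradient step.
x_raw = -1.5618 - 0.1*-22.7416 = 0.7124
y_raw = 2.6142 - 0.1*11.4568 = 1.4685
Step 3: Project onto [0, 5].
x_proj = clip(0.7124) = 0.7124
y_proj = clip(1.4685) = 1.4685
Step 4: Evaluate f.
f(0.7124, 1.4685) = 5.9769


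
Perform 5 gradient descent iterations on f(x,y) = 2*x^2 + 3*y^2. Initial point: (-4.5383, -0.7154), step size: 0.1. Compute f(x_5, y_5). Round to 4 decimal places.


Gradient descent on f(x,y) = 2*x^2 + 3*y^2.
Starting point: (-4.5383, -0.7154), alpha = 0.1
Step 1: grad_x = 2*2*-4.5383 = -18.1532, grad_y = 2*3*-0.7154 = -4.2924
  x_1 = -4.5383 - 0.1*-18.1532 = -2.723
  y_1 = -0.7154 - 0.1*-4.2924 = -0.2862
Step 2: grad_x = 2*2*-2.723 = -10.8919, grad_y = 2*3*-0.2862 = -1.717
  x_2 = -2.723 - 0.1*-10.8919 = -1.6338
  y_2 = -0.2862 - 0.1*-1.717 = -0.1145
Step 3: grad_x = 2*2*-1.6338 = -6.5352, grad_y = 2*3*-0.1145 = -0.6868
  x_3 = -1.6338 - 0.1*-6.5352 = -0.9803
  y_3 = -0.1145 - 0.1*-0.6868 = -0.0458
Step 4: grad_x = 2*2*-0.9803 = -3.9211, grad_y = 2*3*-0.0458 = -0.2747
  x_4 = -0.9803 - 0.1*-3.9211 = -0.5882
  y_4 = -0.0458 - 0.1*-0.2747 = -0.0183
Step 5: grad_x = 2*2*-0.5882 = -2.3527, grad_y = 2*3*-0.0183 = -0.1099
  x_5 = -0.5882 - 0.1*-2.3527 = -0.3529
  y_5 = -0.0183 - 0.1*-0.1099 = -0.0073
f(-0.3529, -0.0073) = 2*(-0.3529)^2 + 3*(-0.0073)^2 = 0.2492


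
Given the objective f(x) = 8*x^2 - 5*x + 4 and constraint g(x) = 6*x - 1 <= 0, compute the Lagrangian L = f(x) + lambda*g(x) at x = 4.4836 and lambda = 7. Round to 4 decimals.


Step 1: Evaluate f(x).
f(4.4836) = 8*4.4836^2 - 5*4.4836 + 4 = 142.4034
Step 2: Evaluate g(x).
g(4.4836) = 6*4.4836 - 1 = 25.9016
Step 3: Compute Lagrangian.
L = 142.4034 + 7*25.9016 = 323.7146


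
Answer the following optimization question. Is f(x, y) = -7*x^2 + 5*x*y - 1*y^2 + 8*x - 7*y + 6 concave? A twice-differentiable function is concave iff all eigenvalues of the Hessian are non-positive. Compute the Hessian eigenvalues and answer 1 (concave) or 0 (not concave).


The Hessian of f(x,y) = -7*x^2 + 5*x*y - 1*y^2 + 8*x - 7*y + 6 is:
H = [[-14, 5], [5, -2]]
Trace = -14 - 2 = -16
Determinant = -14*-2 - (5)^2 = 3
Discriminant = (-16)^2 - 4*3 = 244.0
Eigenvalues: lambda_1 = -15.8102, lambda_2 = -0.1898
The function is concave.

1
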